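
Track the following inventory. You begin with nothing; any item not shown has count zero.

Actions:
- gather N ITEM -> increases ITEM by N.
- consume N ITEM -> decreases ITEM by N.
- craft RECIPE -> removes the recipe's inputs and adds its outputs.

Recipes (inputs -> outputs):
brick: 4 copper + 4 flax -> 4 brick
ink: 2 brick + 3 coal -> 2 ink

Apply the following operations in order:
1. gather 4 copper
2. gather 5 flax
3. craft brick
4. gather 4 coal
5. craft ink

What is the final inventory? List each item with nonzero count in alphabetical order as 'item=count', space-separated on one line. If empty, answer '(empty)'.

After 1 (gather 4 copper): copper=4
After 2 (gather 5 flax): copper=4 flax=5
After 3 (craft brick): brick=4 flax=1
After 4 (gather 4 coal): brick=4 coal=4 flax=1
After 5 (craft ink): brick=2 coal=1 flax=1 ink=2

Answer: brick=2 coal=1 flax=1 ink=2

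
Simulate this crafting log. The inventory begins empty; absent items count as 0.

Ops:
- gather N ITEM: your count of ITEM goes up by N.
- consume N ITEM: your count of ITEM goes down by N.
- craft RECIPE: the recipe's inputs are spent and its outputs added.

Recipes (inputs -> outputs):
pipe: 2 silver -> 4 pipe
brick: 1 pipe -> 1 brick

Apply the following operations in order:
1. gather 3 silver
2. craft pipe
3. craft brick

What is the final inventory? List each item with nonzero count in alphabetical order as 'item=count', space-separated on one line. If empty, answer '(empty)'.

Answer: brick=1 pipe=3 silver=1

Derivation:
After 1 (gather 3 silver): silver=3
After 2 (craft pipe): pipe=4 silver=1
After 3 (craft brick): brick=1 pipe=3 silver=1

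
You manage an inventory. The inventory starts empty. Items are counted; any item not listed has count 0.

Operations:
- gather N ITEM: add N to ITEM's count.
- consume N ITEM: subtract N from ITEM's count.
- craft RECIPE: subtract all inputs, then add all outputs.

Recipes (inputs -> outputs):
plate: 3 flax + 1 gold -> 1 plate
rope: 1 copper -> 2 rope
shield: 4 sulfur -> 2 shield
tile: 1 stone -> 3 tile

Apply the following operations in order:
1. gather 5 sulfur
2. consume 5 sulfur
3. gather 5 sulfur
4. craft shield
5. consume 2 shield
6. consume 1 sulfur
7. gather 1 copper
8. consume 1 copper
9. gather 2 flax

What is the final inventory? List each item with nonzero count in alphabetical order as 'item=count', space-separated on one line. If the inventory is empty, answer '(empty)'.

Answer: flax=2

Derivation:
After 1 (gather 5 sulfur): sulfur=5
After 2 (consume 5 sulfur): (empty)
After 3 (gather 5 sulfur): sulfur=5
After 4 (craft shield): shield=2 sulfur=1
After 5 (consume 2 shield): sulfur=1
After 6 (consume 1 sulfur): (empty)
After 7 (gather 1 copper): copper=1
After 8 (consume 1 copper): (empty)
After 9 (gather 2 flax): flax=2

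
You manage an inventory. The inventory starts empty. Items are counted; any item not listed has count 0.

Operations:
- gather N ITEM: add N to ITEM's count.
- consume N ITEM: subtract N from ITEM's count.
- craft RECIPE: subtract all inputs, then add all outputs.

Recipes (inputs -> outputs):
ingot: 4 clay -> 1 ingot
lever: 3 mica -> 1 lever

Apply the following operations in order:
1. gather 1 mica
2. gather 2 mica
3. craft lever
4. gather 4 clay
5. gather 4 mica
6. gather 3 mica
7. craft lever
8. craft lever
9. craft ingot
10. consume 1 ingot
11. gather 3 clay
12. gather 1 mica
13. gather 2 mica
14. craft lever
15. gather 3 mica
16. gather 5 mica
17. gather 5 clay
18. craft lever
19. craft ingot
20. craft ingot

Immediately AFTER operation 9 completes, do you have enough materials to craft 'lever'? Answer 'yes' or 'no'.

After 1 (gather 1 mica): mica=1
After 2 (gather 2 mica): mica=3
After 3 (craft lever): lever=1
After 4 (gather 4 clay): clay=4 lever=1
After 5 (gather 4 mica): clay=4 lever=1 mica=4
After 6 (gather 3 mica): clay=4 lever=1 mica=7
After 7 (craft lever): clay=4 lever=2 mica=4
After 8 (craft lever): clay=4 lever=3 mica=1
After 9 (craft ingot): ingot=1 lever=3 mica=1

Answer: no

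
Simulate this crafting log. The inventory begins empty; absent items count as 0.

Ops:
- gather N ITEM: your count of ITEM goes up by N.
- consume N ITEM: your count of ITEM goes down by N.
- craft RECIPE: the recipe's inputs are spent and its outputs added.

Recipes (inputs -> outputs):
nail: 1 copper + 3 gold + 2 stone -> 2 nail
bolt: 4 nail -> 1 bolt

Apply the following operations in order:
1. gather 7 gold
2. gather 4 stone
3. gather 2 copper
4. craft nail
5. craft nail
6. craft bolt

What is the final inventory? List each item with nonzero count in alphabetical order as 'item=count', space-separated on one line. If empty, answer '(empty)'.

After 1 (gather 7 gold): gold=7
After 2 (gather 4 stone): gold=7 stone=4
After 3 (gather 2 copper): copper=2 gold=7 stone=4
After 4 (craft nail): copper=1 gold=4 nail=2 stone=2
After 5 (craft nail): gold=1 nail=4
After 6 (craft bolt): bolt=1 gold=1

Answer: bolt=1 gold=1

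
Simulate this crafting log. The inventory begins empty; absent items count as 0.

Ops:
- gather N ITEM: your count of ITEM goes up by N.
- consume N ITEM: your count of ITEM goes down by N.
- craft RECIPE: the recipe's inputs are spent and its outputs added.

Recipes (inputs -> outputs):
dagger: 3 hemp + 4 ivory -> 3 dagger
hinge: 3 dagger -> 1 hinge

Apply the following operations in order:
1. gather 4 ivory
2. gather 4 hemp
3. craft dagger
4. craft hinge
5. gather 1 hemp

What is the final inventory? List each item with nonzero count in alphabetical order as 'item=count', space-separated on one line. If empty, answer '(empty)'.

After 1 (gather 4 ivory): ivory=4
After 2 (gather 4 hemp): hemp=4 ivory=4
After 3 (craft dagger): dagger=3 hemp=1
After 4 (craft hinge): hemp=1 hinge=1
After 5 (gather 1 hemp): hemp=2 hinge=1

Answer: hemp=2 hinge=1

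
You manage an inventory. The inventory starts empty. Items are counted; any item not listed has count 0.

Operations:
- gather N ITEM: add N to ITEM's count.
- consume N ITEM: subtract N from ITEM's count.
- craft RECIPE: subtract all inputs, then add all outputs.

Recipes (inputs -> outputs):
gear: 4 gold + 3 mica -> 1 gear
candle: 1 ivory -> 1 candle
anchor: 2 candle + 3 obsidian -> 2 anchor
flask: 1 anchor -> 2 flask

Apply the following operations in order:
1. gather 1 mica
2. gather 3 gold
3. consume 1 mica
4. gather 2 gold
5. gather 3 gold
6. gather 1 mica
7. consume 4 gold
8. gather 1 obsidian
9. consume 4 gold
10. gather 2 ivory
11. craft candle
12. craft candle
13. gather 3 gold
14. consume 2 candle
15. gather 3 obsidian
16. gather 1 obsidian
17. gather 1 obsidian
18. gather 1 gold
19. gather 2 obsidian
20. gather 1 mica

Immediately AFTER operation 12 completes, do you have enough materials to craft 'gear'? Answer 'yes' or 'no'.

After 1 (gather 1 mica): mica=1
After 2 (gather 3 gold): gold=3 mica=1
After 3 (consume 1 mica): gold=3
After 4 (gather 2 gold): gold=5
After 5 (gather 3 gold): gold=8
After 6 (gather 1 mica): gold=8 mica=1
After 7 (consume 4 gold): gold=4 mica=1
After 8 (gather 1 obsidian): gold=4 mica=1 obsidian=1
After 9 (consume 4 gold): mica=1 obsidian=1
After 10 (gather 2 ivory): ivory=2 mica=1 obsidian=1
After 11 (craft candle): candle=1 ivory=1 mica=1 obsidian=1
After 12 (craft candle): candle=2 mica=1 obsidian=1

Answer: no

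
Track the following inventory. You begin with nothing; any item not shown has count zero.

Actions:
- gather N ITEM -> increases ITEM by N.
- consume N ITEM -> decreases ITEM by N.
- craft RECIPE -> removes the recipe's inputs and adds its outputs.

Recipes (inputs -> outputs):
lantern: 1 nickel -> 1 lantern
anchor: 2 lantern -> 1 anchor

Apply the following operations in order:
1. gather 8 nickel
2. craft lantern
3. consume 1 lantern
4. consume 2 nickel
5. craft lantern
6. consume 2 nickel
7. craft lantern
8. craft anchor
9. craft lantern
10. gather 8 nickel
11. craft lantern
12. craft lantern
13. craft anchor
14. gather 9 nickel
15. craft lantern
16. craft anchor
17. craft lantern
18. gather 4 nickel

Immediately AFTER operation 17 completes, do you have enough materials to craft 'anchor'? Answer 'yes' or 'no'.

After 1 (gather 8 nickel): nickel=8
After 2 (craft lantern): lantern=1 nickel=7
After 3 (consume 1 lantern): nickel=7
After 4 (consume 2 nickel): nickel=5
After 5 (craft lantern): lantern=1 nickel=4
After 6 (consume 2 nickel): lantern=1 nickel=2
After 7 (craft lantern): lantern=2 nickel=1
After 8 (craft anchor): anchor=1 nickel=1
After 9 (craft lantern): anchor=1 lantern=1
After 10 (gather 8 nickel): anchor=1 lantern=1 nickel=8
After 11 (craft lantern): anchor=1 lantern=2 nickel=7
After 12 (craft lantern): anchor=1 lantern=3 nickel=6
After 13 (craft anchor): anchor=2 lantern=1 nickel=6
After 14 (gather 9 nickel): anchor=2 lantern=1 nickel=15
After 15 (craft lantern): anchor=2 lantern=2 nickel=14
After 16 (craft anchor): anchor=3 nickel=14
After 17 (craft lantern): anchor=3 lantern=1 nickel=13

Answer: no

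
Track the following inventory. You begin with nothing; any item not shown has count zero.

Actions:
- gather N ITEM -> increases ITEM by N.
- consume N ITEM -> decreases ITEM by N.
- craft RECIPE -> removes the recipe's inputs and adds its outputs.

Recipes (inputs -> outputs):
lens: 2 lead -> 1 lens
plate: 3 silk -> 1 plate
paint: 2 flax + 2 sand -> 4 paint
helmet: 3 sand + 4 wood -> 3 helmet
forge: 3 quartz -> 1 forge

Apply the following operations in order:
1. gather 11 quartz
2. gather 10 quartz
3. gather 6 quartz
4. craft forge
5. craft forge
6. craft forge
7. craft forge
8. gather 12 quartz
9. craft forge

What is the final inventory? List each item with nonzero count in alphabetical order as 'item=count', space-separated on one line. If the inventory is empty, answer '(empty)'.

Answer: forge=5 quartz=24

Derivation:
After 1 (gather 11 quartz): quartz=11
After 2 (gather 10 quartz): quartz=21
After 3 (gather 6 quartz): quartz=27
After 4 (craft forge): forge=1 quartz=24
After 5 (craft forge): forge=2 quartz=21
After 6 (craft forge): forge=3 quartz=18
After 7 (craft forge): forge=4 quartz=15
After 8 (gather 12 quartz): forge=4 quartz=27
After 9 (craft forge): forge=5 quartz=24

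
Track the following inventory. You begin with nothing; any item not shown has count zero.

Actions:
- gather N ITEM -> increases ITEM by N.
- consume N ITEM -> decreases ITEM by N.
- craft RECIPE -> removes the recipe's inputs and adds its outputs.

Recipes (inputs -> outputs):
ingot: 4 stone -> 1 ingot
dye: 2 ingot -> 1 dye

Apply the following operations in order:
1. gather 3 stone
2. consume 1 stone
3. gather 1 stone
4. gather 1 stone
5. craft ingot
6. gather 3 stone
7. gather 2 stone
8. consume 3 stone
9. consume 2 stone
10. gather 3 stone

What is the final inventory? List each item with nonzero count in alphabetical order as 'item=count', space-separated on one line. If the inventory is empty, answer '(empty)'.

Answer: ingot=1 stone=3

Derivation:
After 1 (gather 3 stone): stone=3
After 2 (consume 1 stone): stone=2
After 3 (gather 1 stone): stone=3
After 4 (gather 1 stone): stone=4
After 5 (craft ingot): ingot=1
After 6 (gather 3 stone): ingot=1 stone=3
After 7 (gather 2 stone): ingot=1 stone=5
After 8 (consume 3 stone): ingot=1 stone=2
After 9 (consume 2 stone): ingot=1
After 10 (gather 3 stone): ingot=1 stone=3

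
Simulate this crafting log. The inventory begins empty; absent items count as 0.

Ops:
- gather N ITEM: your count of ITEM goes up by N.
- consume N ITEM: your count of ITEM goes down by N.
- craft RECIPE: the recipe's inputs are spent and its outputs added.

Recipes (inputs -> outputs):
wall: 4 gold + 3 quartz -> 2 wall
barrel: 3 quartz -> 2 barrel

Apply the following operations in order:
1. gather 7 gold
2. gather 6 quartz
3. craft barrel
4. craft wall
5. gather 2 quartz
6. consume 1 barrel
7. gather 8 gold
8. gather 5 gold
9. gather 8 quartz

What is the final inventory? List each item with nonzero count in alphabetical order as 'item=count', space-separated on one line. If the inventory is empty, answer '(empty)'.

After 1 (gather 7 gold): gold=7
After 2 (gather 6 quartz): gold=7 quartz=6
After 3 (craft barrel): barrel=2 gold=7 quartz=3
After 4 (craft wall): barrel=2 gold=3 wall=2
After 5 (gather 2 quartz): barrel=2 gold=3 quartz=2 wall=2
After 6 (consume 1 barrel): barrel=1 gold=3 quartz=2 wall=2
After 7 (gather 8 gold): barrel=1 gold=11 quartz=2 wall=2
After 8 (gather 5 gold): barrel=1 gold=16 quartz=2 wall=2
After 9 (gather 8 quartz): barrel=1 gold=16 quartz=10 wall=2

Answer: barrel=1 gold=16 quartz=10 wall=2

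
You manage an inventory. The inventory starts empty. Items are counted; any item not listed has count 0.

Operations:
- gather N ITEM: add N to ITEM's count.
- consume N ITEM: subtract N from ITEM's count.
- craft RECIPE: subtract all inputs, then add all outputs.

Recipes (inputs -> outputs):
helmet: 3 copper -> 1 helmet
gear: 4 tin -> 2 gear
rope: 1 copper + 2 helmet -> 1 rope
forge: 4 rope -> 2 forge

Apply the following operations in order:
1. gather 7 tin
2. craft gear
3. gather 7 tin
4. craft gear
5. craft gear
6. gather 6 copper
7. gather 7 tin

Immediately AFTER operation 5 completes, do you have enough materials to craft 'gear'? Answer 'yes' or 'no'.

After 1 (gather 7 tin): tin=7
After 2 (craft gear): gear=2 tin=3
After 3 (gather 7 tin): gear=2 tin=10
After 4 (craft gear): gear=4 tin=6
After 5 (craft gear): gear=6 tin=2

Answer: no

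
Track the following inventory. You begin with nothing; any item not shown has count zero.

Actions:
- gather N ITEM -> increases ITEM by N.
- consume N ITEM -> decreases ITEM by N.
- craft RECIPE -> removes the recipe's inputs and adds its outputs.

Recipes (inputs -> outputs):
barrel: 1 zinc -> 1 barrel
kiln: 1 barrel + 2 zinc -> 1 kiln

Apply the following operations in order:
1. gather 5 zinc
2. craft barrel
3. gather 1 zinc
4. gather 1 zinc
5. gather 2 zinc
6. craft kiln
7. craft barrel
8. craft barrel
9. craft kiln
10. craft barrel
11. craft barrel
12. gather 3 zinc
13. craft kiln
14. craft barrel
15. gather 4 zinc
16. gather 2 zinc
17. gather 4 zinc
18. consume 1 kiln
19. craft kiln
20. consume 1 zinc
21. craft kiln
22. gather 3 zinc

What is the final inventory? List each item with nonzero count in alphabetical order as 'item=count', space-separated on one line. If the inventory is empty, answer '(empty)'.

After 1 (gather 5 zinc): zinc=5
After 2 (craft barrel): barrel=1 zinc=4
After 3 (gather 1 zinc): barrel=1 zinc=5
After 4 (gather 1 zinc): barrel=1 zinc=6
After 5 (gather 2 zinc): barrel=1 zinc=8
After 6 (craft kiln): kiln=1 zinc=6
After 7 (craft barrel): barrel=1 kiln=1 zinc=5
After 8 (craft barrel): barrel=2 kiln=1 zinc=4
After 9 (craft kiln): barrel=1 kiln=2 zinc=2
After 10 (craft barrel): barrel=2 kiln=2 zinc=1
After 11 (craft barrel): barrel=3 kiln=2
After 12 (gather 3 zinc): barrel=3 kiln=2 zinc=3
After 13 (craft kiln): barrel=2 kiln=3 zinc=1
After 14 (craft barrel): barrel=3 kiln=3
After 15 (gather 4 zinc): barrel=3 kiln=3 zinc=4
After 16 (gather 2 zinc): barrel=3 kiln=3 zinc=6
After 17 (gather 4 zinc): barrel=3 kiln=3 zinc=10
After 18 (consume 1 kiln): barrel=3 kiln=2 zinc=10
After 19 (craft kiln): barrel=2 kiln=3 zinc=8
After 20 (consume 1 zinc): barrel=2 kiln=3 zinc=7
After 21 (craft kiln): barrel=1 kiln=4 zinc=5
After 22 (gather 3 zinc): barrel=1 kiln=4 zinc=8

Answer: barrel=1 kiln=4 zinc=8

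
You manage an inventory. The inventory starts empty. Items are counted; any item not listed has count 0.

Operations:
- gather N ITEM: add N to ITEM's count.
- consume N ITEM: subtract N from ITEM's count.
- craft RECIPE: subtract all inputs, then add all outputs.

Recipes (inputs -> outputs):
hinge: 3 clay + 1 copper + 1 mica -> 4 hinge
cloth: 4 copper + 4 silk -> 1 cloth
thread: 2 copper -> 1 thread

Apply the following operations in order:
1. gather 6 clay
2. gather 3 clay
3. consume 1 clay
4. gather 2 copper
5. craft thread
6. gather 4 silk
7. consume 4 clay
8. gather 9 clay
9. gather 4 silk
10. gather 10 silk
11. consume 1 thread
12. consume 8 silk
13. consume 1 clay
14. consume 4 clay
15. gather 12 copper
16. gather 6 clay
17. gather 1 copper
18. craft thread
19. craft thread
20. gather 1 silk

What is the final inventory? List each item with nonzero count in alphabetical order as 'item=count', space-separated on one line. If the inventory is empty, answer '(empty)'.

Answer: clay=14 copper=9 silk=11 thread=2

Derivation:
After 1 (gather 6 clay): clay=6
After 2 (gather 3 clay): clay=9
After 3 (consume 1 clay): clay=8
After 4 (gather 2 copper): clay=8 copper=2
After 5 (craft thread): clay=8 thread=1
After 6 (gather 4 silk): clay=8 silk=4 thread=1
After 7 (consume 4 clay): clay=4 silk=4 thread=1
After 8 (gather 9 clay): clay=13 silk=4 thread=1
After 9 (gather 4 silk): clay=13 silk=8 thread=1
After 10 (gather 10 silk): clay=13 silk=18 thread=1
After 11 (consume 1 thread): clay=13 silk=18
After 12 (consume 8 silk): clay=13 silk=10
After 13 (consume 1 clay): clay=12 silk=10
After 14 (consume 4 clay): clay=8 silk=10
After 15 (gather 12 copper): clay=8 copper=12 silk=10
After 16 (gather 6 clay): clay=14 copper=12 silk=10
After 17 (gather 1 copper): clay=14 copper=13 silk=10
After 18 (craft thread): clay=14 copper=11 silk=10 thread=1
After 19 (craft thread): clay=14 copper=9 silk=10 thread=2
After 20 (gather 1 silk): clay=14 copper=9 silk=11 thread=2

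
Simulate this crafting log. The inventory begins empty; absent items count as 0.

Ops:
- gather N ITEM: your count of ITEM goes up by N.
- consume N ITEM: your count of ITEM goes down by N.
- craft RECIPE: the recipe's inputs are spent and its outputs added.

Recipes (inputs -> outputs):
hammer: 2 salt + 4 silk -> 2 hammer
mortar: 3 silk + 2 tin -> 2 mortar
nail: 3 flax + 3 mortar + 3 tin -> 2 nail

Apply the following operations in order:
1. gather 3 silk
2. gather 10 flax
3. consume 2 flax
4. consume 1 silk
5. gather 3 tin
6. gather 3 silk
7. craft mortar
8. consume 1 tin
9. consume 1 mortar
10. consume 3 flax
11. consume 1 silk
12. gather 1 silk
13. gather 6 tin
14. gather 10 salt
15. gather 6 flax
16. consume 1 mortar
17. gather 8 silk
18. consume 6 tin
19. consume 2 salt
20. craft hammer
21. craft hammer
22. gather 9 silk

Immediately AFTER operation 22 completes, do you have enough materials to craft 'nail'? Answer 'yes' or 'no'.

After 1 (gather 3 silk): silk=3
After 2 (gather 10 flax): flax=10 silk=3
After 3 (consume 2 flax): flax=8 silk=3
After 4 (consume 1 silk): flax=8 silk=2
After 5 (gather 3 tin): flax=8 silk=2 tin=3
After 6 (gather 3 silk): flax=8 silk=5 tin=3
After 7 (craft mortar): flax=8 mortar=2 silk=2 tin=1
After 8 (consume 1 tin): flax=8 mortar=2 silk=2
After 9 (consume 1 mortar): flax=8 mortar=1 silk=2
After 10 (consume 3 flax): flax=5 mortar=1 silk=2
After 11 (consume 1 silk): flax=5 mortar=1 silk=1
After 12 (gather 1 silk): flax=5 mortar=1 silk=2
After 13 (gather 6 tin): flax=5 mortar=1 silk=2 tin=6
After 14 (gather 10 salt): flax=5 mortar=1 salt=10 silk=2 tin=6
After 15 (gather 6 flax): flax=11 mortar=1 salt=10 silk=2 tin=6
After 16 (consume 1 mortar): flax=11 salt=10 silk=2 tin=6
After 17 (gather 8 silk): flax=11 salt=10 silk=10 tin=6
After 18 (consume 6 tin): flax=11 salt=10 silk=10
After 19 (consume 2 salt): flax=11 salt=8 silk=10
After 20 (craft hammer): flax=11 hammer=2 salt=6 silk=6
After 21 (craft hammer): flax=11 hammer=4 salt=4 silk=2
After 22 (gather 9 silk): flax=11 hammer=4 salt=4 silk=11

Answer: no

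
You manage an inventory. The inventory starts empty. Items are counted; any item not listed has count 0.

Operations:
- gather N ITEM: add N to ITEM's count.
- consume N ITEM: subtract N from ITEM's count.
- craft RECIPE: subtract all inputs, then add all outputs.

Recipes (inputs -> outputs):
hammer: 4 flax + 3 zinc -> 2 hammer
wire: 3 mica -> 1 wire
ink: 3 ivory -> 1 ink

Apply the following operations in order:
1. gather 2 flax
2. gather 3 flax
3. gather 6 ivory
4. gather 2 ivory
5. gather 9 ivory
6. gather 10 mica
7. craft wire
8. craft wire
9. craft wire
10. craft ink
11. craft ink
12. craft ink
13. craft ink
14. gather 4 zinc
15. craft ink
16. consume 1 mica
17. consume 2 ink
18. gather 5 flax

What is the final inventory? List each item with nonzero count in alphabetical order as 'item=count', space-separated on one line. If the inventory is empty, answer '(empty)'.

After 1 (gather 2 flax): flax=2
After 2 (gather 3 flax): flax=5
After 3 (gather 6 ivory): flax=5 ivory=6
After 4 (gather 2 ivory): flax=5 ivory=8
After 5 (gather 9 ivory): flax=5 ivory=17
After 6 (gather 10 mica): flax=5 ivory=17 mica=10
After 7 (craft wire): flax=5 ivory=17 mica=7 wire=1
After 8 (craft wire): flax=5 ivory=17 mica=4 wire=2
After 9 (craft wire): flax=5 ivory=17 mica=1 wire=3
After 10 (craft ink): flax=5 ink=1 ivory=14 mica=1 wire=3
After 11 (craft ink): flax=5 ink=2 ivory=11 mica=1 wire=3
After 12 (craft ink): flax=5 ink=3 ivory=8 mica=1 wire=3
After 13 (craft ink): flax=5 ink=4 ivory=5 mica=1 wire=3
After 14 (gather 4 zinc): flax=5 ink=4 ivory=5 mica=1 wire=3 zinc=4
After 15 (craft ink): flax=5 ink=5 ivory=2 mica=1 wire=3 zinc=4
After 16 (consume 1 mica): flax=5 ink=5 ivory=2 wire=3 zinc=4
After 17 (consume 2 ink): flax=5 ink=3 ivory=2 wire=3 zinc=4
After 18 (gather 5 flax): flax=10 ink=3 ivory=2 wire=3 zinc=4

Answer: flax=10 ink=3 ivory=2 wire=3 zinc=4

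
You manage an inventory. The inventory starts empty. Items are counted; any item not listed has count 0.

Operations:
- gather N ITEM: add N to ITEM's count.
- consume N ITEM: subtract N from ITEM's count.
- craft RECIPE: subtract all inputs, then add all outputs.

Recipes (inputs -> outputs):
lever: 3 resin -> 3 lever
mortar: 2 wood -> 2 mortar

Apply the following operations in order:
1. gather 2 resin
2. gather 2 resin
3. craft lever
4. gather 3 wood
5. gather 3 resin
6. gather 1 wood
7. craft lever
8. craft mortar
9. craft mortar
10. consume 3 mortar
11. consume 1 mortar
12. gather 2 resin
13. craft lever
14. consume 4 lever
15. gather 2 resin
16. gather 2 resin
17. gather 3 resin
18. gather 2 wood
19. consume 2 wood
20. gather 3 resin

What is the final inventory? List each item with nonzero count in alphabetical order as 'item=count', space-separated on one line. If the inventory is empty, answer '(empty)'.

Answer: lever=5 resin=10

Derivation:
After 1 (gather 2 resin): resin=2
After 2 (gather 2 resin): resin=4
After 3 (craft lever): lever=3 resin=1
After 4 (gather 3 wood): lever=3 resin=1 wood=3
After 5 (gather 3 resin): lever=3 resin=4 wood=3
After 6 (gather 1 wood): lever=3 resin=4 wood=4
After 7 (craft lever): lever=6 resin=1 wood=4
After 8 (craft mortar): lever=6 mortar=2 resin=1 wood=2
After 9 (craft mortar): lever=6 mortar=4 resin=1
After 10 (consume 3 mortar): lever=6 mortar=1 resin=1
After 11 (consume 1 mortar): lever=6 resin=1
After 12 (gather 2 resin): lever=6 resin=3
After 13 (craft lever): lever=9
After 14 (consume 4 lever): lever=5
After 15 (gather 2 resin): lever=5 resin=2
After 16 (gather 2 resin): lever=5 resin=4
After 17 (gather 3 resin): lever=5 resin=7
After 18 (gather 2 wood): lever=5 resin=7 wood=2
After 19 (consume 2 wood): lever=5 resin=7
After 20 (gather 3 resin): lever=5 resin=10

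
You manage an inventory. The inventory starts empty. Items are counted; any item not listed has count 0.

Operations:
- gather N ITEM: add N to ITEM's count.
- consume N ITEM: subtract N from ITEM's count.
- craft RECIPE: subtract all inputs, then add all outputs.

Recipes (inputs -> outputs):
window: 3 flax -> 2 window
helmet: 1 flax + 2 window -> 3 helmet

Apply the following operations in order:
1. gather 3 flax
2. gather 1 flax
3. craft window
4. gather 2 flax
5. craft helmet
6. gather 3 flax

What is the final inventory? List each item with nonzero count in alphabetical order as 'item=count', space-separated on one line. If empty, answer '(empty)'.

Answer: flax=5 helmet=3

Derivation:
After 1 (gather 3 flax): flax=3
After 2 (gather 1 flax): flax=4
After 3 (craft window): flax=1 window=2
After 4 (gather 2 flax): flax=3 window=2
After 5 (craft helmet): flax=2 helmet=3
After 6 (gather 3 flax): flax=5 helmet=3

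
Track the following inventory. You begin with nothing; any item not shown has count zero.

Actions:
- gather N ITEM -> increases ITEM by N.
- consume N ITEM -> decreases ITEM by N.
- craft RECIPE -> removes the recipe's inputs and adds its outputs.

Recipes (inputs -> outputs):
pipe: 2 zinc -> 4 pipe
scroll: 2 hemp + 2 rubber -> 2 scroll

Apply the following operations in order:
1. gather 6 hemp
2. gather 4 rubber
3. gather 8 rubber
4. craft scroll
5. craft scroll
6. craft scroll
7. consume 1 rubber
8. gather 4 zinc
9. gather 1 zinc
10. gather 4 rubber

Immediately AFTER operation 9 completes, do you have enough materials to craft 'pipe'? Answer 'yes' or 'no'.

After 1 (gather 6 hemp): hemp=6
After 2 (gather 4 rubber): hemp=6 rubber=4
After 3 (gather 8 rubber): hemp=6 rubber=12
After 4 (craft scroll): hemp=4 rubber=10 scroll=2
After 5 (craft scroll): hemp=2 rubber=8 scroll=4
After 6 (craft scroll): rubber=6 scroll=6
After 7 (consume 1 rubber): rubber=5 scroll=6
After 8 (gather 4 zinc): rubber=5 scroll=6 zinc=4
After 9 (gather 1 zinc): rubber=5 scroll=6 zinc=5

Answer: yes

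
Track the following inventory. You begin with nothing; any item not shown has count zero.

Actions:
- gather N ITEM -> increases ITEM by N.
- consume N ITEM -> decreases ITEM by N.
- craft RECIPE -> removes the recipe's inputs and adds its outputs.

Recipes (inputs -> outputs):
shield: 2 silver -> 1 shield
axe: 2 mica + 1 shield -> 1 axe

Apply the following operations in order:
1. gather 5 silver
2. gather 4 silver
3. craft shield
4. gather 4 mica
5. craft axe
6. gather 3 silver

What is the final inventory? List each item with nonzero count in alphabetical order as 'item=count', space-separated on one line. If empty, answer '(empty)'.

After 1 (gather 5 silver): silver=5
After 2 (gather 4 silver): silver=9
After 3 (craft shield): shield=1 silver=7
After 4 (gather 4 mica): mica=4 shield=1 silver=7
After 5 (craft axe): axe=1 mica=2 silver=7
After 6 (gather 3 silver): axe=1 mica=2 silver=10

Answer: axe=1 mica=2 silver=10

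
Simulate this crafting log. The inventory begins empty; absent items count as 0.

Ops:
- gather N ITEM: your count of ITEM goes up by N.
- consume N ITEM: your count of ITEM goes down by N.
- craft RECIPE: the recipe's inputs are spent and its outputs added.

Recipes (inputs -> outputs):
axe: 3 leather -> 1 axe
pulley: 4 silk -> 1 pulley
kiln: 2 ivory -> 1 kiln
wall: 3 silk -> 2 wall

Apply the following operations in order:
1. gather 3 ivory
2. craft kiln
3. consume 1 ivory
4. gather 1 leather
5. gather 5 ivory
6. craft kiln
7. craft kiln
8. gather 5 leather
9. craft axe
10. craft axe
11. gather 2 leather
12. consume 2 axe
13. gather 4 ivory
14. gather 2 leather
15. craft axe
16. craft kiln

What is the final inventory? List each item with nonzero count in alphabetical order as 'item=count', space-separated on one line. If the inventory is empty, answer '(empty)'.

Answer: axe=1 ivory=3 kiln=4 leather=1

Derivation:
After 1 (gather 3 ivory): ivory=3
After 2 (craft kiln): ivory=1 kiln=1
After 3 (consume 1 ivory): kiln=1
After 4 (gather 1 leather): kiln=1 leather=1
After 5 (gather 5 ivory): ivory=5 kiln=1 leather=1
After 6 (craft kiln): ivory=3 kiln=2 leather=1
After 7 (craft kiln): ivory=1 kiln=3 leather=1
After 8 (gather 5 leather): ivory=1 kiln=3 leather=6
After 9 (craft axe): axe=1 ivory=1 kiln=3 leather=3
After 10 (craft axe): axe=2 ivory=1 kiln=3
After 11 (gather 2 leather): axe=2 ivory=1 kiln=3 leather=2
After 12 (consume 2 axe): ivory=1 kiln=3 leather=2
After 13 (gather 4 ivory): ivory=5 kiln=3 leather=2
After 14 (gather 2 leather): ivory=5 kiln=3 leather=4
After 15 (craft axe): axe=1 ivory=5 kiln=3 leather=1
After 16 (craft kiln): axe=1 ivory=3 kiln=4 leather=1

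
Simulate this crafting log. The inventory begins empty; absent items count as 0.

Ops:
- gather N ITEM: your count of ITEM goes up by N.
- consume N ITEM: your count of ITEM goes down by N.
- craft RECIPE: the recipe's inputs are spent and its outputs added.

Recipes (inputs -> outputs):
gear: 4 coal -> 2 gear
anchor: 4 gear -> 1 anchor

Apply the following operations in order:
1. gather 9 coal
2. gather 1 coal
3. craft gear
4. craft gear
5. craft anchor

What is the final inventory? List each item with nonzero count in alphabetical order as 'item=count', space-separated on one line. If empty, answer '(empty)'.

After 1 (gather 9 coal): coal=9
After 2 (gather 1 coal): coal=10
After 3 (craft gear): coal=6 gear=2
After 4 (craft gear): coal=2 gear=4
After 5 (craft anchor): anchor=1 coal=2

Answer: anchor=1 coal=2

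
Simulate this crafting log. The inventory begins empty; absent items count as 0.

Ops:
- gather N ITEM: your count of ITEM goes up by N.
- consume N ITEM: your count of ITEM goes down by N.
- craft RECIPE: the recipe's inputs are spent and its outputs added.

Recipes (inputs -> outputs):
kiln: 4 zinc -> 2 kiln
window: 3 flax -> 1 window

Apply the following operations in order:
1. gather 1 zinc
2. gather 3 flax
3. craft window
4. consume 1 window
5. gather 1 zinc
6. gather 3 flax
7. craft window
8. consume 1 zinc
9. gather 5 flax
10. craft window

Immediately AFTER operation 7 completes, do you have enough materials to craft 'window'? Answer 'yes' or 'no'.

Answer: no

Derivation:
After 1 (gather 1 zinc): zinc=1
After 2 (gather 3 flax): flax=3 zinc=1
After 3 (craft window): window=1 zinc=1
After 4 (consume 1 window): zinc=1
After 5 (gather 1 zinc): zinc=2
After 6 (gather 3 flax): flax=3 zinc=2
After 7 (craft window): window=1 zinc=2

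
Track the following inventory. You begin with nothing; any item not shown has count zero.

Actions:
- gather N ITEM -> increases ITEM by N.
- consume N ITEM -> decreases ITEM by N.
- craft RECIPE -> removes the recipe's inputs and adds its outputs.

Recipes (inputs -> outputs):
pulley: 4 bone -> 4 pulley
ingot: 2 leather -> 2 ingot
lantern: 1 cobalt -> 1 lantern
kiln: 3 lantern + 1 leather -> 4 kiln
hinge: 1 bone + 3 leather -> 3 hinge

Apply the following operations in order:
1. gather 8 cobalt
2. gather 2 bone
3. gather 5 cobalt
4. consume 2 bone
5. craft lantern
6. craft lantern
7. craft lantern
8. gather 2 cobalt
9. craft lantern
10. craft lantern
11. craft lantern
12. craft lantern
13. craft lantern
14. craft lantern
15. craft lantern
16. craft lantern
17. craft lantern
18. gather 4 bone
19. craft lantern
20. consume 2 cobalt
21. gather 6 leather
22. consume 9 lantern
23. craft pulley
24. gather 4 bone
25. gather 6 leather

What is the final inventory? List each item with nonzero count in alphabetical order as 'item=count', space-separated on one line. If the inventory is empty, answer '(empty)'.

After 1 (gather 8 cobalt): cobalt=8
After 2 (gather 2 bone): bone=2 cobalt=8
After 3 (gather 5 cobalt): bone=2 cobalt=13
After 4 (consume 2 bone): cobalt=13
After 5 (craft lantern): cobalt=12 lantern=1
After 6 (craft lantern): cobalt=11 lantern=2
After 7 (craft lantern): cobalt=10 lantern=3
After 8 (gather 2 cobalt): cobalt=12 lantern=3
After 9 (craft lantern): cobalt=11 lantern=4
After 10 (craft lantern): cobalt=10 lantern=5
After 11 (craft lantern): cobalt=9 lantern=6
After 12 (craft lantern): cobalt=8 lantern=7
After 13 (craft lantern): cobalt=7 lantern=8
After 14 (craft lantern): cobalt=6 lantern=9
After 15 (craft lantern): cobalt=5 lantern=10
After 16 (craft lantern): cobalt=4 lantern=11
After 17 (craft lantern): cobalt=3 lantern=12
After 18 (gather 4 bone): bone=4 cobalt=3 lantern=12
After 19 (craft lantern): bone=4 cobalt=2 lantern=13
After 20 (consume 2 cobalt): bone=4 lantern=13
After 21 (gather 6 leather): bone=4 lantern=13 leather=6
After 22 (consume 9 lantern): bone=4 lantern=4 leather=6
After 23 (craft pulley): lantern=4 leather=6 pulley=4
After 24 (gather 4 bone): bone=4 lantern=4 leather=6 pulley=4
After 25 (gather 6 leather): bone=4 lantern=4 leather=12 pulley=4

Answer: bone=4 lantern=4 leather=12 pulley=4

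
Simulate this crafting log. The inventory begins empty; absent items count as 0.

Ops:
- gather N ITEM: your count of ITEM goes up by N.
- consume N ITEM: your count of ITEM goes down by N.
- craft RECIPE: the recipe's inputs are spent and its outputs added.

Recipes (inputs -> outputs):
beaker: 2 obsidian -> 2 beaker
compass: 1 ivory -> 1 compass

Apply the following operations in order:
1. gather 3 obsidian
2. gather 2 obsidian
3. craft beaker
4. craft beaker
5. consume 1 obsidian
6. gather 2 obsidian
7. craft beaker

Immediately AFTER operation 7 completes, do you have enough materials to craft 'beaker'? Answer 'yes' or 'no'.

Answer: no

Derivation:
After 1 (gather 3 obsidian): obsidian=3
After 2 (gather 2 obsidian): obsidian=5
After 3 (craft beaker): beaker=2 obsidian=3
After 4 (craft beaker): beaker=4 obsidian=1
After 5 (consume 1 obsidian): beaker=4
After 6 (gather 2 obsidian): beaker=4 obsidian=2
After 7 (craft beaker): beaker=6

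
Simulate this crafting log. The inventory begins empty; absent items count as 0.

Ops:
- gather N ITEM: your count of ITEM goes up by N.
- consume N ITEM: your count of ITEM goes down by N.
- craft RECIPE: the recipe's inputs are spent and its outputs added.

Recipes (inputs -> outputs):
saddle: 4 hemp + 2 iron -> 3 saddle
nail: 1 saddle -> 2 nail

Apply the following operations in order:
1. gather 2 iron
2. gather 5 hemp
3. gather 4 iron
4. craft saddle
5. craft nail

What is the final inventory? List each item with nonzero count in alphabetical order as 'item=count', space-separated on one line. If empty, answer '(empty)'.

After 1 (gather 2 iron): iron=2
After 2 (gather 5 hemp): hemp=5 iron=2
After 3 (gather 4 iron): hemp=5 iron=6
After 4 (craft saddle): hemp=1 iron=4 saddle=3
After 5 (craft nail): hemp=1 iron=4 nail=2 saddle=2

Answer: hemp=1 iron=4 nail=2 saddle=2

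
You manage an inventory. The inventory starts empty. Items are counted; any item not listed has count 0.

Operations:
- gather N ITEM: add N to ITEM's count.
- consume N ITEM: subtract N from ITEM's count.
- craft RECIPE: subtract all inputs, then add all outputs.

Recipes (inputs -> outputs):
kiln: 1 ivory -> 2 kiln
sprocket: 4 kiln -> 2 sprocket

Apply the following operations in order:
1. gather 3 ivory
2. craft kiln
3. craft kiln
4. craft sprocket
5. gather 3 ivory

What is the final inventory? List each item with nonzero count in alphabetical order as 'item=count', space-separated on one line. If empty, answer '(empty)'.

Answer: ivory=4 sprocket=2

Derivation:
After 1 (gather 3 ivory): ivory=3
After 2 (craft kiln): ivory=2 kiln=2
After 3 (craft kiln): ivory=1 kiln=4
After 4 (craft sprocket): ivory=1 sprocket=2
After 5 (gather 3 ivory): ivory=4 sprocket=2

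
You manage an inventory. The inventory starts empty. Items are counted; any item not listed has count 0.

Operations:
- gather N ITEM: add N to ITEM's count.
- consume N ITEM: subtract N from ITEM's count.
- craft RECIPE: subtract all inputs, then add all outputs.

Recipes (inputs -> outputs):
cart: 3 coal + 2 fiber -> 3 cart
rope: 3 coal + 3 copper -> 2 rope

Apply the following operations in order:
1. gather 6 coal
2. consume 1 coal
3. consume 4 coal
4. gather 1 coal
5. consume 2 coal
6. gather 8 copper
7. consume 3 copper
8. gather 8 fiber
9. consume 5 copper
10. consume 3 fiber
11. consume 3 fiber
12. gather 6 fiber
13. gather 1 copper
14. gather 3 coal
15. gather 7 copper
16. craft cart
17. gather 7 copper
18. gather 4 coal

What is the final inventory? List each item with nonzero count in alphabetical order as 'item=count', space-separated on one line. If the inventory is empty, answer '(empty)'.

After 1 (gather 6 coal): coal=6
After 2 (consume 1 coal): coal=5
After 3 (consume 4 coal): coal=1
After 4 (gather 1 coal): coal=2
After 5 (consume 2 coal): (empty)
After 6 (gather 8 copper): copper=8
After 7 (consume 3 copper): copper=5
After 8 (gather 8 fiber): copper=5 fiber=8
After 9 (consume 5 copper): fiber=8
After 10 (consume 3 fiber): fiber=5
After 11 (consume 3 fiber): fiber=2
After 12 (gather 6 fiber): fiber=8
After 13 (gather 1 copper): copper=1 fiber=8
After 14 (gather 3 coal): coal=3 copper=1 fiber=8
After 15 (gather 7 copper): coal=3 copper=8 fiber=8
After 16 (craft cart): cart=3 copper=8 fiber=6
After 17 (gather 7 copper): cart=3 copper=15 fiber=6
After 18 (gather 4 coal): cart=3 coal=4 copper=15 fiber=6

Answer: cart=3 coal=4 copper=15 fiber=6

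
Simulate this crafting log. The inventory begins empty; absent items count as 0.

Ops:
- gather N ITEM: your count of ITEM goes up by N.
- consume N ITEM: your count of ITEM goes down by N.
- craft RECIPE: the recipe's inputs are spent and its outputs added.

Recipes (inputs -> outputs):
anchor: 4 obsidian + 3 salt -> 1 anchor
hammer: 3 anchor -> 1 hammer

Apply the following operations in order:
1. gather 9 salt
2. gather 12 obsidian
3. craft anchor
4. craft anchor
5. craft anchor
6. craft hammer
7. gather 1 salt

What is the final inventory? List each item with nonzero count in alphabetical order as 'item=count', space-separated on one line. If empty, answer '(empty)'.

Answer: hammer=1 salt=1

Derivation:
After 1 (gather 9 salt): salt=9
After 2 (gather 12 obsidian): obsidian=12 salt=9
After 3 (craft anchor): anchor=1 obsidian=8 salt=6
After 4 (craft anchor): anchor=2 obsidian=4 salt=3
After 5 (craft anchor): anchor=3
After 6 (craft hammer): hammer=1
After 7 (gather 1 salt): hammer=1 salt=1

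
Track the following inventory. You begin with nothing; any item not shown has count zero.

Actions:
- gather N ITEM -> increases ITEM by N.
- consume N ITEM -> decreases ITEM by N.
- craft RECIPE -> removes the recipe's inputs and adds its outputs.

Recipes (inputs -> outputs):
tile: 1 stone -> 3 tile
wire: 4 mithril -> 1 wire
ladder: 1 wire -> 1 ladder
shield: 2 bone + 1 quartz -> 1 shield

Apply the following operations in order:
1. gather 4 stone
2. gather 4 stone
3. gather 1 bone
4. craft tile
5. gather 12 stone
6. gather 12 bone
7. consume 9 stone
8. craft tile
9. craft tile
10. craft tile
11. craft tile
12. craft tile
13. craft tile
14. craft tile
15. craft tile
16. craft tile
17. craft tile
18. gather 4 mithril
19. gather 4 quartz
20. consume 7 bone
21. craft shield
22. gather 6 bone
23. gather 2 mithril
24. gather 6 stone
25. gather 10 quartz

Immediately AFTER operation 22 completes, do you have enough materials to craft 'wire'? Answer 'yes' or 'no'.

After 1 (gather 4 stone): stone=4
After 2 (gather 4 stone): stone=8
After 3 (gather 1 bone): bone=1 stone=8
After 4 (craft tile): bone=1 stone=7 tile=3
After 5 (gather 12 stone): bone=1 stone=19 tile=3
After 6 (gather 12 bone): bone=13 stone=19 tile=3
After 7 (consume 9 stone): bone=13 stone=10 tile=3
After 8 (craft tile): bone=13 stone=9 tile=6
After 9 (craft tile): bone=13 stone=8 tile=9
After 10 (craft tile): bone=13 stone=7 tile=12
After 11 (craft tile): bone=13 stone=6 tile=15
After 12 (craft tile): bone=13 stone=5 tile=18
After 13 (craft tile): bone=13 stone=4 tile=21
After 14 (craft tile): bone=13 stone=3 tile=24
After 15 (craft tile): bone=13 stone=2 tile=27
After 16 (craft tile): bone=13 stone=1 tile=30
After 17 (craft tile): bone=13 tile=33
After 18 (gather 4 mithril): bone=13 mithril=4 tile=33
After 19 (gather 4 quartz): bone=13 mithril=4 quartz=4 tile=33
After 20 (consume 7 bone): bone=6 mithril=4 quartz=4 tile=33
After 21 (craft shield): bone=4 mithril=4 quartz=3 shield=1 tile=33
After 22 (gather 6 bone): bone=10 mithril=4 quartz=3 shield=1 tile=33

Answer: yes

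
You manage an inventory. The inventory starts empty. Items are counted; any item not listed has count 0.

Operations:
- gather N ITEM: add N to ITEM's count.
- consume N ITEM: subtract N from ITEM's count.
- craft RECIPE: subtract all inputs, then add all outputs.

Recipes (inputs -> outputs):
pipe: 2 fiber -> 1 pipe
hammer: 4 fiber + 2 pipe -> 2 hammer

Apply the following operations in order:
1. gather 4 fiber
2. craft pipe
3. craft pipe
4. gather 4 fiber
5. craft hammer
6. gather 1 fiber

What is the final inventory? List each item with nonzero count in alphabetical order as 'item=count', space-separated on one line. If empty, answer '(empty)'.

Answer: fiber=1 hammer=2

Derivation:
After 1 (gather 4 fiber): fiber=4
After 2 (craft pipe): fiber=2 pipe=1
After 3 (craft pipe): pipe=2
After 4 (gather 4 fiber): fiber=4 pipe=2
After 5 (craft hammer): hammer=2
After 6 (gather 1 fiber): fiber=1 hammer=2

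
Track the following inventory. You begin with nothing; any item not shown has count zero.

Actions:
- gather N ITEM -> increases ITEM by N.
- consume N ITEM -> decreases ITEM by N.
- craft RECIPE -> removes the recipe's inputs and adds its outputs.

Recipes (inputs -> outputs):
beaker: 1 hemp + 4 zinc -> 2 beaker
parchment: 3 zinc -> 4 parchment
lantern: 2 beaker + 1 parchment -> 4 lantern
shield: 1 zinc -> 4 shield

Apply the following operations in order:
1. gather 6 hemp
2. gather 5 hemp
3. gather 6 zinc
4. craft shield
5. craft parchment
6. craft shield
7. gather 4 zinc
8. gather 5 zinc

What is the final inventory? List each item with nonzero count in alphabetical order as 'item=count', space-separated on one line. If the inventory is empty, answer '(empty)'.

After 1 (gather 6 hemp): hemp=6
After 2 (gather 5 hemp): hemp=11
After 3 (gather 6 zinc): hemp=11 zinc=6
After 4 (craft shield): hemp=11 shield=4 zinc=5
After 5 (craft parchment): hemp=11 parchment=4 shield=4 zinc=2
After 6 (craft shield): hemp=11 parchment=4 shield=8 zinc=1
After 7 (gather 4 zinc): hemp=11 parchment=4 shield=8 zinc=5
After 8 (gather 5 zinc): hemp=11 parchment=4 shield=8 zinc=10

Answer: hemp=11 parchment=4 shield=8 zinc=10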